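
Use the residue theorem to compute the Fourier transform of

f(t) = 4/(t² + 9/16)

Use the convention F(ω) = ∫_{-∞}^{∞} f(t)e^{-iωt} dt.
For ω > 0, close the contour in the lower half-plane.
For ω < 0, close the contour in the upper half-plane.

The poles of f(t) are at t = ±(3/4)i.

Let g(z) = f(z)e^{-iωz}; for large |z| the factor e^{-iωz} decays in the lower half-plane when ω > 0 and in the upper half-plane when ω < 0.

Case ω > 0 (lower half-plane, clockwise contour ⇒ F(ω) = -2πi·ΣRes):
  Res_{z = - \frac{3 i}{4}} g(z) = \frac{8 i e^{- \frac{3 \omega}{4}}}{3}
  F(ω) = -2πi·ΣRes = \frac{16 \pi e^{- \frac{3 \omega}{4}}}{3}

Case ω < 0 (upper half-plane, counterclockwise contour ⇒ F(ω) = +2πi·ΣRes):
  Res_{z = \frac{3 i}{4}} g(z) = - \frac{8 i e^{\frac{3 \omega}{4}}}{3}
  F(ω) = 2πi·ΣRes = \frac{16 \pi e^{\frac{3 \omega}{4}}}{3}

Both cases combine into a single formula in |ω|:

F(ω) = \frac{16 \pi e^{- \frac{3 \left|{\omega}\right|}{4}}}{3}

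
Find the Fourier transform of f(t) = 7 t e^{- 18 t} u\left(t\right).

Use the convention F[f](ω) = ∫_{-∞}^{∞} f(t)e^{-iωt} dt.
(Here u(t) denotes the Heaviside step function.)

F(ω) = \frac{7}{\left(i \omega + 18\right)^{2}}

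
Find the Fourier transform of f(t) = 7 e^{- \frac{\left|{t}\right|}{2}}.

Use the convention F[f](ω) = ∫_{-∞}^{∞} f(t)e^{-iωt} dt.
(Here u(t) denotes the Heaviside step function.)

F(ω) = \frac{28}{4 \omega^{2} + 1}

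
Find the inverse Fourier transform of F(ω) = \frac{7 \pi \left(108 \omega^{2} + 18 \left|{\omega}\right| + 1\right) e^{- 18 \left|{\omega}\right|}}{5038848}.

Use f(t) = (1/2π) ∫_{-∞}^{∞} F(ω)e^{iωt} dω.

f(t) = \frac{7}{\left(t^{2} + 324\right)^{3}}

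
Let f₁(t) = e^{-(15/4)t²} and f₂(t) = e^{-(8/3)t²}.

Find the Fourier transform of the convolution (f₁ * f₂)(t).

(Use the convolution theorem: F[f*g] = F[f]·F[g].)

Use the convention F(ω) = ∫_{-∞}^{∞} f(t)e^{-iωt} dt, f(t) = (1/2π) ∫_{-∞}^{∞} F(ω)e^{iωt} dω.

F[f₁*f₂](ω) = \frac{\sqrt{10} \pi e^{- \frac{77 \omega^{2}}{480}}}{10}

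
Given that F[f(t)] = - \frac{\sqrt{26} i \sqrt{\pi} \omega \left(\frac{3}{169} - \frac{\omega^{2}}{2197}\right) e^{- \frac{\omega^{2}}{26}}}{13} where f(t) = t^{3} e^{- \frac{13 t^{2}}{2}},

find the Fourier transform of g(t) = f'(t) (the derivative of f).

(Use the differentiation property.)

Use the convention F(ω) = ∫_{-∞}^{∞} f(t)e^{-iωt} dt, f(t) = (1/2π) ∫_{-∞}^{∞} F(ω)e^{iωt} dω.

F[g](ω) = \frac{\sqrt{26} \sqrt{\pi} \omega^{2} \left(39 - \omega^{2}\right) e^{- \frac{\omega^{2}}{26}}}{28561}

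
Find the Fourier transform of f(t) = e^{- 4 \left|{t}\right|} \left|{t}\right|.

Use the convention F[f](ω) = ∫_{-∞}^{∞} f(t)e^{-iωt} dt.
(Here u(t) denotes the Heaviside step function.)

F(ω) = \frac{2 \left(16 - \omega^{2}\right)}{\left(\omega^{2} + 16\right)^{2}}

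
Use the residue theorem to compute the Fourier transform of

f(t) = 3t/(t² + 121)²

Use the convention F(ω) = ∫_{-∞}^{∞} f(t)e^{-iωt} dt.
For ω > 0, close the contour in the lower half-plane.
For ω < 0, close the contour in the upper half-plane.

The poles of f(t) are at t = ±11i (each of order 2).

Let g(z) = f(z)e^{-iωz}; for large |z| the factor e^{-iωz} decays in the lower half-plane when ω > 0 and in the upper half-plane when ω < 0.

Case ω > 0 (lower half-plane, clockwise contour ⇒ F(ω) = -2πi·ΣRes):
  Res_{z = - 11 i} g(z) = \frac{3 \omega e^{- 11 \omega}}{44} (pole of order 2)
  F(ω) = -2πi·ΣRes = - \frac{3 i \pi \omega e^{- 11 \omega}}{22}

Case ω < 0 (upper half-plane, counterclockwise contour ⇒ F(ω) = +2πi·ΣRes):
  Res_{z = 11 i} g(z) = - \frac{3 \omega e^{11 \omega}}{44} (pole of order 2)
  F(ω) = 2πi·ΣRes = - \frac{3 i \pi \omega e^{11 \omega}}{22}

Both cases combine into a single formula in |ω|:

F(ω) = - \frac{3 i \pi \omega e^{- 11 \left|{\omega}\right|}}{22}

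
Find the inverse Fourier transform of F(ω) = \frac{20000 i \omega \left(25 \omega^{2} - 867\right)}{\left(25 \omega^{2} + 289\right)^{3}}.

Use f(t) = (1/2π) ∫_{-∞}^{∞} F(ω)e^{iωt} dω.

f(t) = 8 t e^{- \frac{17 \left|{t}\right|}{5}} \left|{t}\right|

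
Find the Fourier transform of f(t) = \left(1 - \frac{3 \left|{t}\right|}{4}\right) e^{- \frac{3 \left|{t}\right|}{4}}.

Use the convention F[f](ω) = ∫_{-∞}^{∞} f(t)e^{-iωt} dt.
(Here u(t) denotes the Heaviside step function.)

F(ω) = \frac{768 \omega^{2}}{\left(16 \omega^{2} + 9\right)^{2}}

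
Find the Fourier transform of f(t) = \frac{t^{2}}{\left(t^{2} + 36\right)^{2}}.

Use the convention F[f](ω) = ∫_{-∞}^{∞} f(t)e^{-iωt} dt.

F(ω) = \frac{\pi \left(1 - 6 \left|{\omega}\right|\right) e^{- 6 \left|{\omega}\right|}}{12}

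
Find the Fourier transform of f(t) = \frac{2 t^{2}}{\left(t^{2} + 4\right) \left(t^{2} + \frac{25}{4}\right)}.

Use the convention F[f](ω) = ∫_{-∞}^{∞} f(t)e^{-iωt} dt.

F(ω) = - \frac{16 \pi e^{- 2 \left|{\omega}\right|}}{9} + \frac{20 \pi e^{- \frac{5 \left|{\omega}\right|}{2}}}{9}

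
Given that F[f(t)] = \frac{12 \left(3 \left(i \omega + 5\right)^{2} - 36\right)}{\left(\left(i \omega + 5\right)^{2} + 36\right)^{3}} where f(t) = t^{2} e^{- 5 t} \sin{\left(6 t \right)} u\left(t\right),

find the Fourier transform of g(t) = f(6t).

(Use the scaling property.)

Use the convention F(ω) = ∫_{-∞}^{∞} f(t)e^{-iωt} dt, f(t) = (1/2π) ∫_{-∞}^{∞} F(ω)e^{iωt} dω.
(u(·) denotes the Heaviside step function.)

F[g](ω) = \frac{7776 \left(\left(i \omega + 30\right)^{2} - 432\right)}{\left(\left(i \omega + 30\right)^{2} + 1296\right)^{3}}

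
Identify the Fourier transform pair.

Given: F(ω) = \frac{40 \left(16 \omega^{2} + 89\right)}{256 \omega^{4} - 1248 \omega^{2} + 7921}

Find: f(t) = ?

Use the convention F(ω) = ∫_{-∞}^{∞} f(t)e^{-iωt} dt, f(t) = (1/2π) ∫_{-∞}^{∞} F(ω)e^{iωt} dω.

f(t) = e^{- \frac{5 \left|{t}\right|}{4}} \cos{\left(2 t \right)}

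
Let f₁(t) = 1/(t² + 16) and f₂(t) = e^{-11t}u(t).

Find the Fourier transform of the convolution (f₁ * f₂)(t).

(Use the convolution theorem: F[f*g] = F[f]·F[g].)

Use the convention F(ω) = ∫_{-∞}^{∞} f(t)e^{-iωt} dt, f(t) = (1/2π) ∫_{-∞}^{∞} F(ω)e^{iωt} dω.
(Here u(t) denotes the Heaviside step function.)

F[f₁*f₂](ω) = \frac{\pi e^{- 4 \left|{\omega}\right|}}{4 \left(i \omega + 11\right)}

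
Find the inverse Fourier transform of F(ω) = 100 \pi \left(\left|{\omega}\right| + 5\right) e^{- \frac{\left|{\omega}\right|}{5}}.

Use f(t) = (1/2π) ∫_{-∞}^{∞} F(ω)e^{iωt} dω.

f(t) = \frac{8}{\left(t^{2} + \frac{1}{25}\right)^{2}}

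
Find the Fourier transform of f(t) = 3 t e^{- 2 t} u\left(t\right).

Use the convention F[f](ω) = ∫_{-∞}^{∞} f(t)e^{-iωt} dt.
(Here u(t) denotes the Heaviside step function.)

F(ω) = \frac{3}{\left(i \omega + 2\right)^{2}}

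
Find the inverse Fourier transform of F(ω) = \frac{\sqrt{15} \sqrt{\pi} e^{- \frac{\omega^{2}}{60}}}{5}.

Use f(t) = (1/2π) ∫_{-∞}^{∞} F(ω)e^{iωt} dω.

f(t) = 3 e^{- 15 t^{2}}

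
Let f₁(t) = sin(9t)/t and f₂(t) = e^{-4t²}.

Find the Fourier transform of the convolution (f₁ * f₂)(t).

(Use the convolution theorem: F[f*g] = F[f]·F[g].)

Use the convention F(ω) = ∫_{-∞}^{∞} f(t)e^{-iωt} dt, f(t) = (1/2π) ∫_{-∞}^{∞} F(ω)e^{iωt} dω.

F[f₁*f₂](ω) = \begin{cases} \frac{\pi^{\frac{3}{2}} e^{- \frac{\omega^{2}}{16}}}{2} & \text{for}\: \omega > -9 \wedge \omega < 9 \\0 & \text{otherwise} \end{cases}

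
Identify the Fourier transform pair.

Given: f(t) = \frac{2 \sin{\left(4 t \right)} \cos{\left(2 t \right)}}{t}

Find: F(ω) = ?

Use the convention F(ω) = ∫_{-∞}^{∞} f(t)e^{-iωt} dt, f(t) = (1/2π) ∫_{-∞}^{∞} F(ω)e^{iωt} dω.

F(ω) = \begin{cases} 2 \pi & \text{for}\: \omega > -2 \wedge \omega < 2 \\\pi & \text{for}\: \omega > -6 \wedge \omega < 6 \\0 & \text{otherwise} \end{cases}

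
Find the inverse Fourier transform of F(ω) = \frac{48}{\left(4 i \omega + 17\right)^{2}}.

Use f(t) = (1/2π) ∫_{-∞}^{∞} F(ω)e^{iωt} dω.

f(t) = 3 t e^{- \frac{17 t}{4}} u\left(t\right)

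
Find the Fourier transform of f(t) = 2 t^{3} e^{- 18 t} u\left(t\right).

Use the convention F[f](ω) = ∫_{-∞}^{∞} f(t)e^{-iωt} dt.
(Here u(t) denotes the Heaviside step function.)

F(ω) = \frac{12}{\left(i \omega + 18\right)^{4}}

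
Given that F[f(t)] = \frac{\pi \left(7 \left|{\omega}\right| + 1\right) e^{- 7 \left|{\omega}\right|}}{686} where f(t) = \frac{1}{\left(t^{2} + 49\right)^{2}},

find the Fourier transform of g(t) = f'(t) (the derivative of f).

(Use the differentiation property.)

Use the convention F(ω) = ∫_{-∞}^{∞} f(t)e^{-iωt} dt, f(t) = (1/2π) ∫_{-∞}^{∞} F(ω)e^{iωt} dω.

F[g](ω) = \frac{i \pi \omega \left(7 \left|{\omega}\right| + 1\right) e^{- 7 \left|{\omega}\right|}}{686}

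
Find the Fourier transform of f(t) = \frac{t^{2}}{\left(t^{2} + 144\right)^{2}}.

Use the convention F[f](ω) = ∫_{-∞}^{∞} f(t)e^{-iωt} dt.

F(ω) = \frac{\pi \left(1 - 12 \left|{\omega}\right|\right) e^{- 12 \left|{\omega}\right|}}{24}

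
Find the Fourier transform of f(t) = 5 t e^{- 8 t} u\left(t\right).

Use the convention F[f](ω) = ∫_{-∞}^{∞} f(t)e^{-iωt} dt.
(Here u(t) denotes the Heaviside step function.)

F(ω) = \frac{5}{\left(i \omega + 8\right)^{2}}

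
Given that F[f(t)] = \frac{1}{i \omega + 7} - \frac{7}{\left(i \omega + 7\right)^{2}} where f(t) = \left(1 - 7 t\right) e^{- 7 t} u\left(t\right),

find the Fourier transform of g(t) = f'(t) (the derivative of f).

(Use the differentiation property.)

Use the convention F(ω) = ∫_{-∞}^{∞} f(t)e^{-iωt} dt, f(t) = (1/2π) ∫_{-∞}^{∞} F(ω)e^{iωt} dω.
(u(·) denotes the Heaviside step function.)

F[g](ω) = \frac{\omega^{2}}{\omega^{2} - 14 i \omega - 49}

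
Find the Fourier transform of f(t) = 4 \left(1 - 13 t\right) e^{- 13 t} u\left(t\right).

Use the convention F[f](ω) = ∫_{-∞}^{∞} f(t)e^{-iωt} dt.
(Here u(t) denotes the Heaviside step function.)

F(ω) = \frac{4 i \omega}{- \omega^{2} + 26 i \omega + 169}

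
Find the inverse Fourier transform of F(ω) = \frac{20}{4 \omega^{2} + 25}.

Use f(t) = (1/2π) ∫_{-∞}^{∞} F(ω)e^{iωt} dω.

f(t) = e^{- \frac{5 \left|{t}\right|}{2}}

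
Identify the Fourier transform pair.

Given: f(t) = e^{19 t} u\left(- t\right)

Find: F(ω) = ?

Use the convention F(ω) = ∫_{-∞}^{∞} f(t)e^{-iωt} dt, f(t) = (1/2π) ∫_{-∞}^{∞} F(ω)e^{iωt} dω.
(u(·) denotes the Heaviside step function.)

F(ω) = \frac{i}{\omega + 19 i}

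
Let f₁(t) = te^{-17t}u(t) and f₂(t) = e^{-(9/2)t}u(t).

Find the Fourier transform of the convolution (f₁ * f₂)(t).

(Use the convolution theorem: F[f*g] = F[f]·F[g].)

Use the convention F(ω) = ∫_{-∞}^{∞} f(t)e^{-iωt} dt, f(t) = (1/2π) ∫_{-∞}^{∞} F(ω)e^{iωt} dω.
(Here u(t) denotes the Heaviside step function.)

F[f₁*f₂](ω) = \frac{2}{\left(i \omega + 17\right)^{2} \left(2 i \omega + 9\right)}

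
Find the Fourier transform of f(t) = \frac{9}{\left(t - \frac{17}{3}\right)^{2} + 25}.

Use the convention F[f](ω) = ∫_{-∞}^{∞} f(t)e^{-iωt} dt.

F(ω) = \frac{9 \pi e^{- \frac{17 i \omega}{3} - 5 \left|{\omega}\right|}}{5}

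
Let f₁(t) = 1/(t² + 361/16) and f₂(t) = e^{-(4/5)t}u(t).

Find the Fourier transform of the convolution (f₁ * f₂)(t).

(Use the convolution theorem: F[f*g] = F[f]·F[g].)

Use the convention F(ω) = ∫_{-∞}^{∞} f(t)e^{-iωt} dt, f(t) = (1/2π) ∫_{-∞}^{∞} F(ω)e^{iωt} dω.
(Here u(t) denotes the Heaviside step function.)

F[f₁*f₂](ω) = \frac{20 \pi e^{- \frac{19 \left|{\omega}\right|}{4}}}{19 \left(5 i \omega + 4\right)}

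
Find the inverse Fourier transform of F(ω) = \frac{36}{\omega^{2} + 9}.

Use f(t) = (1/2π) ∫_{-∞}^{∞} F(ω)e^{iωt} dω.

f(t) = 6 e^{- 3 \left|{t}\right|}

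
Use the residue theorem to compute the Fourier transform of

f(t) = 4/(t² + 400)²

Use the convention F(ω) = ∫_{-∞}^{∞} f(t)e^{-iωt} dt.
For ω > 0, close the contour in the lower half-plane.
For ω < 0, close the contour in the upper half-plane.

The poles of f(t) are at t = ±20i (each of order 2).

Let g(z) = f(z)e^{-iωz}; for large |z| the factor e^{-iωz} decays in the lower half-plane when ω > 0 and in the upper half-plane when ω < 0.

Case ω > 0 (lower half-plane, clockwise contour ⇒ F(ω) = -2πi·ΣRes):
  Res_{z = - 20 i} g(z) = \frac{i \left(20 \omega + 1\right) e^{- 20 \omega}}{8000} (pole of order 2)
  F(ω) = -2πi·ΣRes = \frac{\pi \left(20 \omega + 1\right) e^{- 20 \omega}}{4000}

Case ω < 0 (upper half-plane, counterclockwise contour ⇒ F(ω) = +2πi·ΣRes):
  Res_{z = 20 i} g(z) = \frac{i \left(20 \omega - 1\right) e^{20 \omega}}{8000} (pole of order 2)
  F(ω) = 2πi·ΣRes = \frac{\pi \left(1 - 20 \omega\right) e^{20 \omega}}{4000}

Both cases combine into a single formula in |ω|:

F(ω) = \frac{\pi \left(20 \left|{\omega}\right| + 1\right) e^{- 20 \left|{\omega}\right|}}{4000}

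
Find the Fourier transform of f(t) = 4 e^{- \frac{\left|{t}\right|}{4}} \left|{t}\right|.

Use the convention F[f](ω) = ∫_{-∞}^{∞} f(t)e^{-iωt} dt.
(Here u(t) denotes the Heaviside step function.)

F(ω) = \frac{128 \left(1 - 16 \omega^{2}\right)}{\left(16 \omega^{2} + 1\right)^{2}}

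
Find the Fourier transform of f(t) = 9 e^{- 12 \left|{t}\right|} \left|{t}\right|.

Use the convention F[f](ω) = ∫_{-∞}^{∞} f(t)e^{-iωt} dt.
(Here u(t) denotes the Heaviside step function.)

F(ω) = \frac{18 \left(144 - \omega^{2}\right)}{\left(\omega^{2} + 144\right)^{2}}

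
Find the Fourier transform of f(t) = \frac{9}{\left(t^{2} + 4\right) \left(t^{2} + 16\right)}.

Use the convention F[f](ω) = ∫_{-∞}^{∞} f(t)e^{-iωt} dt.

F(ω) = \frac{3 \pi \left(2 e^{2 \left|{\omega}\right|} - 1\right) e^{- 4 \left|{\omega}\right|}}{16}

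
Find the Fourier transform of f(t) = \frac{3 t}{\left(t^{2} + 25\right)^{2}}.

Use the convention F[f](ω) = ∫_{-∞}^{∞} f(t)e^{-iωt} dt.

F(ω) = - \frac{3 i \pi \omega e^{- 5 \left|{\omega}\right|}}{10}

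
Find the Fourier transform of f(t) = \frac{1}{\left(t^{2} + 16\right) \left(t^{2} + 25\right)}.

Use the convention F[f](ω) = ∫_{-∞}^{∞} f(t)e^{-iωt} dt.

F(ω) = \frac{\pi \left(5 e^{\left|{\omega}\right|} - 4\right) e^{- 5 \left|{\omega}\right|}}{180}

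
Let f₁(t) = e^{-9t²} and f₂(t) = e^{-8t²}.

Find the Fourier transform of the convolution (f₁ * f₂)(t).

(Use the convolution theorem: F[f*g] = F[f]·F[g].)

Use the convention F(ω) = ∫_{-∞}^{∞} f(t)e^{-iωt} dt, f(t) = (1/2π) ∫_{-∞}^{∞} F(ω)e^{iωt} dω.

F[f₁*f₂](ω) = \frac{\sqrt{2} \pi e^{- \frac{17 \omega^{2}}{288}}}{12}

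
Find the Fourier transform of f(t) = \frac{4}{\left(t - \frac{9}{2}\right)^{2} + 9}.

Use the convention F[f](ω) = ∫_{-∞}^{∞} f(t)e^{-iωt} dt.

F(ω) = \frac{4 \pi e^{- \frac{9 i \omega}{2} - 3 \left|{\omega}\right|}}{3}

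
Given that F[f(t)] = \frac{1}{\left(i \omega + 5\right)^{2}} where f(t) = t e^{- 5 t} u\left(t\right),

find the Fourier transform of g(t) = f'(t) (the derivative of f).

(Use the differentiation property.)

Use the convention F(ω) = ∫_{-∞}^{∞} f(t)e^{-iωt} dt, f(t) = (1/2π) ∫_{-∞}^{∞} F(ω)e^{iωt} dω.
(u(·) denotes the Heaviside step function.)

F[g](ω) = \frac{i \omega}{\left(i \omega + 5\right)^{2}}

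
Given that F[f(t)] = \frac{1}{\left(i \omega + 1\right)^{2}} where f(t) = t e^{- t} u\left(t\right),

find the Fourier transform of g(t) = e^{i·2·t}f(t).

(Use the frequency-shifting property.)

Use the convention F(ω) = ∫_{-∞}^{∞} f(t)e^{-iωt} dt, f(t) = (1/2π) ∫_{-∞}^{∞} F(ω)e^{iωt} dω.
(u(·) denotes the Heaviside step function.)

F[g](ω) = \frac{1}{\left(i \left(\omega - 2\right) + 1\right)^{2}}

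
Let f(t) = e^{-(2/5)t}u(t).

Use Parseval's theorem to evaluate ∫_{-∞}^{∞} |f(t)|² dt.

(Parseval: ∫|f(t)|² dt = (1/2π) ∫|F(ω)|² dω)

∫|f(t)|² dt = \frac{5}{4}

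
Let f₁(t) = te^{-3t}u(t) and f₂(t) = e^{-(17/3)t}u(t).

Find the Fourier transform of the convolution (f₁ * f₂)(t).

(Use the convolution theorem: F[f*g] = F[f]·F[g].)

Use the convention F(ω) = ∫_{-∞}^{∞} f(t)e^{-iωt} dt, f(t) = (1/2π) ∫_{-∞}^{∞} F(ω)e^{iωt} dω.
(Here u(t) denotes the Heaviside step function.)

F[f₁*f₂](ω) = \frac{3}{\left(i \omega + 3\right)^{2} \left(3 i \omega + 17\right)}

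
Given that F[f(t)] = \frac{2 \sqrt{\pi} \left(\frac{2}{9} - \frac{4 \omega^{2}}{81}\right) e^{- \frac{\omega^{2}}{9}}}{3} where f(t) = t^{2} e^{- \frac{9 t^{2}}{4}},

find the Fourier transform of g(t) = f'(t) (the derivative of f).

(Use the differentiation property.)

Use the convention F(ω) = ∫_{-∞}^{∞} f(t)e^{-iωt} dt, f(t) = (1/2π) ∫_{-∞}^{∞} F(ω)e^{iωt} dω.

F[g](ω) = \frac{4 i \sqrt{\pi} \omega \left(9 - 2 \omega^{2}\right) e^{- \frac{\omega^{2}}{9}}}{243}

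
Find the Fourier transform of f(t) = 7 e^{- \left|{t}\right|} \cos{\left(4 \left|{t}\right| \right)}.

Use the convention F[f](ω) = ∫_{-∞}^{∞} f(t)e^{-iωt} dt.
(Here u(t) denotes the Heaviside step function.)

F(ω) = \frac{14 \left(\omega^{2} + 17\right)}{\omega^{4} - 30 \omega^{2} + 289}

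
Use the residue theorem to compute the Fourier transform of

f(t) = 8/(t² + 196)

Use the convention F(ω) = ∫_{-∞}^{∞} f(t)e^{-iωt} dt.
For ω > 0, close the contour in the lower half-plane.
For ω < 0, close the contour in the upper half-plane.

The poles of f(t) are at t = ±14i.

Let g(z) = f(z)e^{-iωz}; for large |z| the factor e^{-iωz} decays in the lower half-plane when ω > 0 and in the upper half-plane when ω < 0.

Case ω > 0 (lower half-plane, clockwise contour ⇒ F(ω) = -2πi·ΣRes):
  Res_{z = - 14 i} g(z) = \frac{2 i e^{- 14 \omega}}{7}
  F(ω) = -2πi·ΣRes = \frac{4 \pi e^{- 14 \omega}}{7}

Case ω < 0 (upper half-plane, counterclockwise contour ⇒ F(ω) = +2πi·ΣRes):
  Res_{z = 14 i} g(z) = - \frac{2 i e^{14 \omega}}{7}
  F(ω) = 2πi·ΣRes = \frac{4 \pi e^{14 \omega}}{7}

Both cases combine into a single formula in |ω|:

F(ω) = \frac{4 \pi e^{- 14 \left|{\omega}\right|}}{7}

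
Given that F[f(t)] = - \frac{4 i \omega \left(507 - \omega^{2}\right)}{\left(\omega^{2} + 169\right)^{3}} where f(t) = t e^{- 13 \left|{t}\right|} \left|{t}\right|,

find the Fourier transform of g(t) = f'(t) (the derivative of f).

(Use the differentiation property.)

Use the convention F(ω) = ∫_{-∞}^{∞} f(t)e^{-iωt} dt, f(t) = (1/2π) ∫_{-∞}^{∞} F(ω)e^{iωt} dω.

F[g](ω) = \frac{4 \omega^{2} \left(507 - \omega^{2}\right)}{\left(\omega^{2} + 169\right)^{3}}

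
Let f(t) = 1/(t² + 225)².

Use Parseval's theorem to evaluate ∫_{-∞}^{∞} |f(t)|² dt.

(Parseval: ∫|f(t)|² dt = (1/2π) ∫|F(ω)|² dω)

∫|f(t)|² dt = \frac{\pi}{546750000}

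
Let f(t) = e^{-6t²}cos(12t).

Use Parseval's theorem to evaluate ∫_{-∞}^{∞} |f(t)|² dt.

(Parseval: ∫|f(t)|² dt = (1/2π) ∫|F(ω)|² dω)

∫|f(t)|² dt = \frac{\sqrt{3} \sqrt{\pi} \left(1 + e^{12}\right)}{12 e^{12}}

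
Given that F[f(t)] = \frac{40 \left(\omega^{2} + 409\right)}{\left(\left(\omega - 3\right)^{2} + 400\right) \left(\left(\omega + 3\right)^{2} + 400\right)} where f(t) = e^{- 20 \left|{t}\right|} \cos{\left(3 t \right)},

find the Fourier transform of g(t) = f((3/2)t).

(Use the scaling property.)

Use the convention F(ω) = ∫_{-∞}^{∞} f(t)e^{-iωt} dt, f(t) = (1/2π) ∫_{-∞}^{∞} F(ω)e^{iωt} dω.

F[g](ω) = \frac{240 \left(4 \omega^{2} + 3681\right)}{16 \omega^{4} + 28152 \omega^{2} + 13549761}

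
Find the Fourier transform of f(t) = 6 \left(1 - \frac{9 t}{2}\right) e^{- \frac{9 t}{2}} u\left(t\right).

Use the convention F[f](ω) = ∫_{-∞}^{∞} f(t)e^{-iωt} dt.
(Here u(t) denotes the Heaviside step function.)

F(ω) = \frac{24 i \omega}{- 4 \omega^{2} + 36 i \omega + 81}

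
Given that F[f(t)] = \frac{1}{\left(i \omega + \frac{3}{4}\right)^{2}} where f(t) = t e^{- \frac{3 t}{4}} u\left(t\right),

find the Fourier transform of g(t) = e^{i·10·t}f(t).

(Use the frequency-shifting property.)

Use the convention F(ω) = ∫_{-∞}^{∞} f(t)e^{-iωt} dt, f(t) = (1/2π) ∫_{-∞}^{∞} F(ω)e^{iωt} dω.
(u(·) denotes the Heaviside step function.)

F[g](ω) = \frac{16}{\left(4 i \left(\omega - 10\right) + 3\right)^{2}}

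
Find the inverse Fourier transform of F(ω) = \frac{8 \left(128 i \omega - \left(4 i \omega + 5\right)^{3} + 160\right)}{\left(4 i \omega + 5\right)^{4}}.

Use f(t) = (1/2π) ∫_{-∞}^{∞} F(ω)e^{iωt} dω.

f(t) = 2 \left(t^{2} - 1\right) e^{- \frac{5 t}{4}} u\left(t\right)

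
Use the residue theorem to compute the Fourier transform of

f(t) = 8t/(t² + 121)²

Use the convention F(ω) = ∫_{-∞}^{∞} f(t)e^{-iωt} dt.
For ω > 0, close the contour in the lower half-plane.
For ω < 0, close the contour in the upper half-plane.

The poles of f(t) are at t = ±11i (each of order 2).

Let g(z) = f(z)e^{-iωz}; for large |z| the factor e^{-iωz} decays in the lower half-plane when ω > 0 and in the upper half-plane when ω < 0.

Case ω > 0 (lower half-plane, clockwise contour ⇒ F(ω) = -2πi·ΣRes):
  Res_{z = - 11 i} g(z) = \frac{2 \omega e^{- 11 \omega}}{11} (pole of order 2)
  F(ω) = -2πi·ΣRes = - \frac{4 i \pi \omega e^{- 11 \omega}}{11}

Case ω < 0 (upper half-plane, counterclockwise contour ⇒ F(ω) = +2πi·ΣRes):
  Res_{z = 11 i} g(z) = - \frac{2 \omega e^{11 \omega}}{11} (pole of order 2)
  F(ω) = 2πi·ΣRes = - \frac{4 i \pi \omega e^{11 \omega}}{11}

Both cases combine into a single formula in |ω|:

F(ω) = - \frac{4 i \pi \omega e^{- 11 \left|{\omega}\right|}}{11}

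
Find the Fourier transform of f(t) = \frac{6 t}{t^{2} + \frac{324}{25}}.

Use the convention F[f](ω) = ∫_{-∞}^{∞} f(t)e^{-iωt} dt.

F(ω) = - 6 i \pi e^{- \frac{18 \left|{\omega}\right|}{5}} \operatorname{sign}{\left(\omega \right)}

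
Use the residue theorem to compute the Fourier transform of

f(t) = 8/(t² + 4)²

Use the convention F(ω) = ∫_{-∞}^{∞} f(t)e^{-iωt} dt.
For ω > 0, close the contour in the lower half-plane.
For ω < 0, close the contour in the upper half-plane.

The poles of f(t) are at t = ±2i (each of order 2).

Let g(z) = f(z)e^{-iωz}; for large |z| the factor e^{-iωz} decays in the lower half-plane when ω > 0 and in the upper half-plane when ω < 0.

Case ω > 0 (lower half-plane, clockwise contour ⇒ F(ω) = -2πi·ΣRes):
  Res_{z = - 2 i} g(z) = \frac{i \left(2 \omega + 1\right) e^{- 2 \omega}}{4} (pole of order 2)
  F(ω) = -2πi·ΣRes = \frac{\pi \left(2 \omega + 1\right) e^{- 2 \omega}}{2}

Case ω < 0 (upper half-plane, counterclockwise contour ⇒ F(ω) = +2πi·ΣRes):
  Res_{z = 2 i} g(z) = \frac{i \left(2 \omega - 1\right) e^{2 \omega}}{4} (pole of order 2)
  F(ω) = 2πi·ΣRes = \frac{\pi \left(1 - 2 \omega\right) e^{2 \omega}}{2}

Both cases combine into a single formula in |ω|:

F(ω) = \frac{\pi \left(2 \left|{\omega}\right| + 1\right) e^{- 2 \left|{\omega}\right|}}{2}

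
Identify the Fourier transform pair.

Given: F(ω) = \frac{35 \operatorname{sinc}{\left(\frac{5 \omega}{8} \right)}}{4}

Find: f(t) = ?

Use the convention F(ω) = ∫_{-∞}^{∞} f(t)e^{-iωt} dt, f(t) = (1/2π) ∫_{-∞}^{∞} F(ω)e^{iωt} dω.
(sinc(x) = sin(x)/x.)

f(t) = 7 \left(\begin{cases} 1 & \text{for}\: \left|{t}\right| < \frac{5}{8} \\0 & \text{otherwise} \end{cases}\right)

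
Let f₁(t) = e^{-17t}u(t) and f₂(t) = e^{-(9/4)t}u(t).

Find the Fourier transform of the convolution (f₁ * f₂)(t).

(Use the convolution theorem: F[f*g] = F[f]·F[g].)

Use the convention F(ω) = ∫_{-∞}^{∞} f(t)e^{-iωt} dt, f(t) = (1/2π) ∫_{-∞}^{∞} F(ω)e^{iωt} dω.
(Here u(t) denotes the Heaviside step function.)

F[f₁*f₂](ω) = \frac{4}{\left(i \omega + 17\right) \left(4 i \omega + 9\right)}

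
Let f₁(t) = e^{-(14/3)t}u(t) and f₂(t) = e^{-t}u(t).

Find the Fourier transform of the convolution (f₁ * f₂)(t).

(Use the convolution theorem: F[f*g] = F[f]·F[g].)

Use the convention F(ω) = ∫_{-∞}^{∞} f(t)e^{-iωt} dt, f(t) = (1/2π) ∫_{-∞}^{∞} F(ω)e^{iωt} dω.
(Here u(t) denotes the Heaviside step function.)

F[f₁*f₂](ω) = \frac{3}{\left(i \omega + 1\right) \left(3 i \omega + 14\right)}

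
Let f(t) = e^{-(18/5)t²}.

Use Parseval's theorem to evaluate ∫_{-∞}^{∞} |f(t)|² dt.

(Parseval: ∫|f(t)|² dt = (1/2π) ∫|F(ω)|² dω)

∫|f(t)|² dt = \frac{\sqrt{5} \sqrt{\pi}}{6}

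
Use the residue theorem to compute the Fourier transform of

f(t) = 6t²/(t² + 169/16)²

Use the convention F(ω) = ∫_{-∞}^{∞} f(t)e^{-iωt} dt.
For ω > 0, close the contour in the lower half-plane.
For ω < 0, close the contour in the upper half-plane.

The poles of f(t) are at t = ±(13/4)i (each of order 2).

Let g(z) = f(z)e^{-iωz}; for large |z| the factor e^{-iωz} decays in the lower half-plane when ω > 0 and in the upper half-plane when ω < 0.

Case ω > 0 (lower half-plane, clockwise contour ⇒ F(ω) = -2πi·ΣRes):
  Res_{z = - \frac{13 i}{4}} g(z) = \frac{3 i \left(4 - 13 \omega\right) e^{- \frac{13 \omega}{4}}}{26} (pole of order 2)
  F(ω) = -2πi·ΣRes = \frac{3 \pi \left(4 - 13 \omega\right) e^{- \frac{13 \omega}{4}}}{13}

Case ω < 0 (upper half-plane, counterclockwise contour ⇒ F(ω) = +2πi·ΣRes):
  Res_{z = \frac{13 i}{4}} g(z) = \frac{3 i \left(- 13 \omega - 4\right) e^{\frac{13 \omega}{4}}}{26} (pole of order 2)
  F(ω) = 2πi·ΣRes = \frac{3 \pi \left(13 \omega + 4\right) e^{\frac{13 \omega}{4}}}{13}

Both cases combine into a single formula in |ω|:

F(ω) = \frac{3 \pi \left(4 - 13 \left|{\omega}\right|\right) e^{- \frac{13 \left|{\omega}\right|}{4}}}{13}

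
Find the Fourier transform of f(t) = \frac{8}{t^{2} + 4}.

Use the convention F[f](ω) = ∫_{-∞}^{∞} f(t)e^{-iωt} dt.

F(ω) = 4 \pi e^{- 2 \left|{\omega}\right|}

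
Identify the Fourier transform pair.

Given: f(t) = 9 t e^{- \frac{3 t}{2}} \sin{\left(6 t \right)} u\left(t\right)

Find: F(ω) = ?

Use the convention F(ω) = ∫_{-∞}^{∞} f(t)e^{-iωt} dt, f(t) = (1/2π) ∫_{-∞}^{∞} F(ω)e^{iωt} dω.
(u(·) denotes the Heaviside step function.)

F(ω) = \frac{864 \left(2 i \omega + 3\right)}{\left(\left(2 i \omega + 3\right)^{2} + 144\right)^{2}}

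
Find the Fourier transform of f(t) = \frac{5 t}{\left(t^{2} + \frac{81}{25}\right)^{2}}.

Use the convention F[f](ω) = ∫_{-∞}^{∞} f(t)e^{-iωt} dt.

F(ω) = - \frac{25 i \pi \omega e^{- \frac{9 \left|{\omega}\right|}{5}}}{18}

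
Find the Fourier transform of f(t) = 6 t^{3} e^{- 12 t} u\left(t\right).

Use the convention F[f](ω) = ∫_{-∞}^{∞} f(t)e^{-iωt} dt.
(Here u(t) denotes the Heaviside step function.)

F(ω) = \frac{36}{\left(i \omega + 12\right)^{4}}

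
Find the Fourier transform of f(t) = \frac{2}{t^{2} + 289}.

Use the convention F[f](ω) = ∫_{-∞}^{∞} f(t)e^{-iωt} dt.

F(ω) = \frac{2 \pi e^{- 17 \left|{\omega}\right|}}{17}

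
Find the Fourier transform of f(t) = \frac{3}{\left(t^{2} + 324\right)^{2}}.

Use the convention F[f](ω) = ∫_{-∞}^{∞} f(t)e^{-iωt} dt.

F(ω) = \frac{\pi \left(18 \left|{\omega}\right| + 1\right) e^{- 18 \left|{\omega}\right|}}{3888}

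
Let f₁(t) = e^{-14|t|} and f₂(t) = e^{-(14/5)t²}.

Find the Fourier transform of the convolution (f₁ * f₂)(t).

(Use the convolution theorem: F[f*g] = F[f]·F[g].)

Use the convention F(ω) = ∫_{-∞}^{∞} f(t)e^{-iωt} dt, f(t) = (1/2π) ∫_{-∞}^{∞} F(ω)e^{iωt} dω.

F[f₁*f₂](ω) = \frac{2 \sqrt{70} \sqrt{\pi} e^{- \frac{5 \omega^{2}}{56}}}{\omega^{2} + 196}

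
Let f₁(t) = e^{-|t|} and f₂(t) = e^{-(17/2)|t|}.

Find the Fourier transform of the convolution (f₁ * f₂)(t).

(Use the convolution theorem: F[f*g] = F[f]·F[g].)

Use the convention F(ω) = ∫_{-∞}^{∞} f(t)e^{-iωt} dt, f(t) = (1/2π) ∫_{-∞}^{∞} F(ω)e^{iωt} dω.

F[f₁*f₂](ω) = \frac{136}{\left(\omega^{2} + 1\right) \left(4 \omega^{2} + 289\right)}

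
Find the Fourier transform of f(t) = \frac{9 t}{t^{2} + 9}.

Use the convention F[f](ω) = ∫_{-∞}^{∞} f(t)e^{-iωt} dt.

F(ω) = - 9 i \pi e^{- 3 \left|{\omega}\right|} \operatorname{sign}{\left(\omega \right)}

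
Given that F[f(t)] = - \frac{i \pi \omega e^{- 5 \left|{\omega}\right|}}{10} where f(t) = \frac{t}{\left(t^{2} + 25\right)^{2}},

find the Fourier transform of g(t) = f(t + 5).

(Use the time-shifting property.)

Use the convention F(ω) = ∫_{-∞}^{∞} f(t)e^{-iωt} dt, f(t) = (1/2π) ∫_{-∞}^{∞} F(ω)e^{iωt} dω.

F[g](ω) = - \frac{i \pi \omega e^{5 i \omega - 5 \left|{\omega}\right|}}{10}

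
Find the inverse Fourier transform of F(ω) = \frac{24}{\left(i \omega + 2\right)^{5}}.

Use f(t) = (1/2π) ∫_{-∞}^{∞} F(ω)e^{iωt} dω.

f(t) = t^{4} e^{- 2 t} u\left(t\right)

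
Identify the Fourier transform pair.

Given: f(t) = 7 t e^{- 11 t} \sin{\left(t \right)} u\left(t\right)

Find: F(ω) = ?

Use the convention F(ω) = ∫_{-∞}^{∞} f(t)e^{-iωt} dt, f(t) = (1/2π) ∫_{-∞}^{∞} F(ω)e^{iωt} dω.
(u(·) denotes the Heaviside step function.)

F(ω) = \frac{14 \left(i \omega + 11\right)}{\left(\left(i \omega + 11\right)^{2} + 1\right)^{2}}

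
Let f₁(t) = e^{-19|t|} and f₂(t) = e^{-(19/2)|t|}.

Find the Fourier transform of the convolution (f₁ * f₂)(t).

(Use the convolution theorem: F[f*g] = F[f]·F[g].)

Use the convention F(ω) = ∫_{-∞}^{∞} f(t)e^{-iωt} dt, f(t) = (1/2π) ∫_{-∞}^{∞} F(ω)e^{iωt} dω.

F[f₁*f₂](ω) = \frac{2888}{\left(\omega^{2} + 361\right) \left(4 \omega^{2} + 361\right)}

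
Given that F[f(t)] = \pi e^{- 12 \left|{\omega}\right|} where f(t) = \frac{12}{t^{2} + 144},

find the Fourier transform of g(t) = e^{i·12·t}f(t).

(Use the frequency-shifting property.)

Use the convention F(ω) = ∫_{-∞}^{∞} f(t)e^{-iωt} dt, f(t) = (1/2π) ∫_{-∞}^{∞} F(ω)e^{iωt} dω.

F[g](ω) = \pi e^{- 12 \left|{\omega - 12}\right|}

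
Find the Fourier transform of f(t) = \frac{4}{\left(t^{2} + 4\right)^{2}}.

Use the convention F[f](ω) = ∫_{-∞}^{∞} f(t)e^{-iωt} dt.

F(ω) = \frac{\pi \left(2 \left|{\omega}\right| + 1\right) e^{- 2 \left|{\omega}\right|}}{4}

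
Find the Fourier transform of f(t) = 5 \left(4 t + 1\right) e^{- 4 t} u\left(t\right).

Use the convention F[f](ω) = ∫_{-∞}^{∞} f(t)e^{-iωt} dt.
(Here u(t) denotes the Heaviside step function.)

F(ω) = \frac{5 \left(- i \omega - 8\right)}{\omega^{2} - 8 i \omega - 16}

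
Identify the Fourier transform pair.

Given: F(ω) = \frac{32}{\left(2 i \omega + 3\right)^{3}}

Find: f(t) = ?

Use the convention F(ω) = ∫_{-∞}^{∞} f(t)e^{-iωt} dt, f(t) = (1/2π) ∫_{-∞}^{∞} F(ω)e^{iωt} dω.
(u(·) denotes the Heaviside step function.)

f(t) = 2 t^{2} e^{- \frac{3 t}{2}} u\left(t\right)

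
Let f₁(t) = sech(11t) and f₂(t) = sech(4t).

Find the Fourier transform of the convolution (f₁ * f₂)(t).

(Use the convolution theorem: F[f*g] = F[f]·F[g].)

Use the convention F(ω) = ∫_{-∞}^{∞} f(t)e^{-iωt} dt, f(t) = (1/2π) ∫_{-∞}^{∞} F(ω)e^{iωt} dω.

F[f₁*f₂](ω) = \frac{\pi^{2}}{44 \cosh{\left(\frac{\pi \omega}{22} \right)} \cosh{\left(\frac{\pi \omega}{8} \right)}}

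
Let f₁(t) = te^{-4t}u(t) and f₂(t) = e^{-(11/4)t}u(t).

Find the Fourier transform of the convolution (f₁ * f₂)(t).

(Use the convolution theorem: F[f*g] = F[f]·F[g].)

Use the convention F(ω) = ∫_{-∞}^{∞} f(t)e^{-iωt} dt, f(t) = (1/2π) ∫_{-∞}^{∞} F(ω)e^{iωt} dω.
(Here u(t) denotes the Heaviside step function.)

F[f₁*f₂](ω) = \frac{4}{\left(i \omega + 4\right)^{2} \left(4 i \omega + 11\right)}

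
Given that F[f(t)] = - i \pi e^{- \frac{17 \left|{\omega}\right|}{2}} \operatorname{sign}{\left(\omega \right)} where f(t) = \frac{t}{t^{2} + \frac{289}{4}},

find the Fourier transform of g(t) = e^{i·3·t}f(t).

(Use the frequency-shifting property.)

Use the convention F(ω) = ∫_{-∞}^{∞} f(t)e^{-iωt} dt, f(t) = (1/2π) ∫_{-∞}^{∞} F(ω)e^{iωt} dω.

F[g](ω) = - i \pi e^{- \frac{17 \left|{\omega - 3}\right|}{2}} \operatorname{sign}{\left(\omega - 3 \right)}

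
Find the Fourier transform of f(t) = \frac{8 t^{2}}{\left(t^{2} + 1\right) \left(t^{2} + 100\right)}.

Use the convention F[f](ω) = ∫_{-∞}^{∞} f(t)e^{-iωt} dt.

F(ω) = \frac{8 \pi \left(10 - e^{9 \left|{\omega}\right|}\right) e^{- 10 \left|{\omega}\right|}}{99}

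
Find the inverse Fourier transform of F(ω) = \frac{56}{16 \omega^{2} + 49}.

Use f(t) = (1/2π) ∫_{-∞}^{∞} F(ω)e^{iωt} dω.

f(t) = e^{- \frac{7 \left|{t}\right|}{4}}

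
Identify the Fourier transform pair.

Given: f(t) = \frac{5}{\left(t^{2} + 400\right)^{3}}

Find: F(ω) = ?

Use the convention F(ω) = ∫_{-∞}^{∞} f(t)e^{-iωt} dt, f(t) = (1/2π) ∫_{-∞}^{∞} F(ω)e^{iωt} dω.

F(ω) = \frac{\pi \left(400 \omega^{2} + 60 \left|{\omega}\right| + 3\right) e^{- 20 \left|{\omega}\right|}}{5120000}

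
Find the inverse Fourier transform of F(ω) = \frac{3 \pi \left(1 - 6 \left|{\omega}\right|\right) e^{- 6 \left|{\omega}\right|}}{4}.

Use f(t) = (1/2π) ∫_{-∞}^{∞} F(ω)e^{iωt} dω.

f(t) = \frac{9 t^{2}}{\left(t^{2} + 36\right)^{2}}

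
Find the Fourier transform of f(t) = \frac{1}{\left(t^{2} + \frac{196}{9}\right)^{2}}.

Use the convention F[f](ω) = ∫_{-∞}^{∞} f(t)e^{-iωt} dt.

F(ω) = \frac{9 \pi \left(14 \left|{\omega}\right| + 3\right) e^{- \frac{14 \left|{\omega}\right|}{3}}}{5488}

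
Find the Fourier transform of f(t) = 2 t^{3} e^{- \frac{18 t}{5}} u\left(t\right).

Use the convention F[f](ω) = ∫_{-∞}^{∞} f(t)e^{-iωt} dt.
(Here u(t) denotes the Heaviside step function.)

F(ω) = \frac{7500}{\left(5 i \omega + 18\right)^{4}}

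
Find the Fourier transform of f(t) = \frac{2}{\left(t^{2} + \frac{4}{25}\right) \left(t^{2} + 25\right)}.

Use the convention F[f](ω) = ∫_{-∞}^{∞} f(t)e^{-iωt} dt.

F(ω) = - \frac{10 \pi e^{- 5 \left|{\omega}\right|}}{621} + \frac{125 \pi e^{- \frac{2 \left|{\omega}\right|}{5}}}{621}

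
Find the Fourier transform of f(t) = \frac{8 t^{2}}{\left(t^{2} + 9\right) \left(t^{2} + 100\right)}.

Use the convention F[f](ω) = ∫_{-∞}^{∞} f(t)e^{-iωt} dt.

F(ω) = \frac{8 \pi \left(10 - 3 e^{7 \left|{\omega}\right|}\right) e^{- 10 \left|{\omega}\right|}}{91}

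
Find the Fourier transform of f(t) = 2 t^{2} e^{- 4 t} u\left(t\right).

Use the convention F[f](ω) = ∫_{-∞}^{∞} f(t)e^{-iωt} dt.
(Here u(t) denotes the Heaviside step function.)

F(ω) = \frac{4}{\left(i \omega + 4\right)^{3}}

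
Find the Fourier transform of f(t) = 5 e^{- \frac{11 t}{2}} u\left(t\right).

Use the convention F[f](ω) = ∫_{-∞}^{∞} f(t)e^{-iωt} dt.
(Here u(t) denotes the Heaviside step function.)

F(ω) = \frac{10}{2 i \omega + 11}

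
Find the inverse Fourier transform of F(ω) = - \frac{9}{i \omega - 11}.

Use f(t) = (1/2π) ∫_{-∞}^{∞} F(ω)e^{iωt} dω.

f(t) = 9 e^{11 t} u\left(- t\right)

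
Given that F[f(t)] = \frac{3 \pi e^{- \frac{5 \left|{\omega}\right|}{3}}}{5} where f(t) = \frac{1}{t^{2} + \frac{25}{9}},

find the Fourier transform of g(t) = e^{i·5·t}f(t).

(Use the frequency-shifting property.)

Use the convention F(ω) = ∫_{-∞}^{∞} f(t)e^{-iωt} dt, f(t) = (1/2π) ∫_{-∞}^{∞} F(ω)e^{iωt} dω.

F[g](ω) = \frac{3 \pi e^{- \frac{5 \left|{\omega - 5}\right|}{3}}}{5}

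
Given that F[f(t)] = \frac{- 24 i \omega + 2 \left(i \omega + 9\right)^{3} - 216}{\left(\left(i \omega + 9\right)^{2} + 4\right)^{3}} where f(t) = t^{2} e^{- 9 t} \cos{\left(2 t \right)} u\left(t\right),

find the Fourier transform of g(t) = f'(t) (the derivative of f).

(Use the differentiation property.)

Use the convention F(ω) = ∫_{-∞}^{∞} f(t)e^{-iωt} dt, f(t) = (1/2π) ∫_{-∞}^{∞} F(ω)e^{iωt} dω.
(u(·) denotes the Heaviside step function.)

F[g](ω) = - \frac{2 i \omega \left(12 i \omega - \left(i \omega + 9\right)^{3} + 108\right)}{\left(\left(i \omega + 9\right)^{2} + 4\right)^{3}}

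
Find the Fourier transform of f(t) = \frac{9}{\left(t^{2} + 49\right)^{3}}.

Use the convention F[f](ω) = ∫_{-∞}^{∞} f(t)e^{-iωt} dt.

F(ω) = \frac{9 \pi \left(49 \omega^{2} + 21 \left|{\omega}\right| + 3\right) e^{- 7 \left|{\omega}\right|}}{134456}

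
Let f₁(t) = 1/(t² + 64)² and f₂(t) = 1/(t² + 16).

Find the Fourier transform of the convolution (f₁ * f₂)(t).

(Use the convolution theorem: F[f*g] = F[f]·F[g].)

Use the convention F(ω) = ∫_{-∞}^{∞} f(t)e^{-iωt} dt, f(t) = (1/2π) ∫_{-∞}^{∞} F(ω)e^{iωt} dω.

F[f₁*f₂](ω) = \frac{\pi^{2} \left(8 \left|{\omega}\right| + 1\right) e^{- 12 \left|{\omega}\right|}}{4096}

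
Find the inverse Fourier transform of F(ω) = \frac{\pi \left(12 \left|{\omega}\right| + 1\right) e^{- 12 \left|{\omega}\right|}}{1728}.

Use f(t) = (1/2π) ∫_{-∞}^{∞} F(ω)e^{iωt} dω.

f(t) = \frac{2}{\left(t^{2} + 144\right)^{2}}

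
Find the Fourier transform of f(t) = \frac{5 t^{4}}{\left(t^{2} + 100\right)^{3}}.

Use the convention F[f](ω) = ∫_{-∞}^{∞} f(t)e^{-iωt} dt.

F(ω) = \frac{\pi \left(100 \omega^{2} - 50 \left|{\omega}\right| + 3\right) e^{- 10 \left|{\omega}\right|}}{16}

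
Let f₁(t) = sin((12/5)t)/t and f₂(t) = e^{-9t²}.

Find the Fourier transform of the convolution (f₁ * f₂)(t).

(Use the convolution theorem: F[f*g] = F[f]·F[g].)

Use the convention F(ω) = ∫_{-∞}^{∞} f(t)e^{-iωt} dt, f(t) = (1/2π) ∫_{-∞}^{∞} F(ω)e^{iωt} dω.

F[f₁*f₂](ω) = \begin{cases} \frac{\pi^{\frac{3}{2}} e^{- \frac{\omega^{2}}{36}}}{3} & \text{for}\: \omega > - \frac{12}{5} \wedge \omega < \frac{12}{5} \\0 & \text{otherwise} \end{cases}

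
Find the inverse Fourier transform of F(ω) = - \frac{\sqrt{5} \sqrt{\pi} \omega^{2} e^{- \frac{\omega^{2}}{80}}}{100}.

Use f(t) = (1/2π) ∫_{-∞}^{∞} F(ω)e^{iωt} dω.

f(t) = 2 \left(80 t^{2} - 2\right) e^{- 20 t^{2}}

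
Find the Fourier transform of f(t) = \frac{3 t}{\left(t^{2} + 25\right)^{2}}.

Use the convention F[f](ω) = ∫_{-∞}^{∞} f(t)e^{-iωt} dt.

F(ω) = - \frac{3 i \pi \omega e^{- 5 \left|{\omega}\right|}}{10}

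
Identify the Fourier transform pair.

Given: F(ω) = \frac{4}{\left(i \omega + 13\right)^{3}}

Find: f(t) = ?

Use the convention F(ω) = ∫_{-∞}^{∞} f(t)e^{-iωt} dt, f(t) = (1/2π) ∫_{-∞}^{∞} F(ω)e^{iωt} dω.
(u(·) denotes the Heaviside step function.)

f(t) = 2 t^{2} e^{- 13 t} u\left(t\right)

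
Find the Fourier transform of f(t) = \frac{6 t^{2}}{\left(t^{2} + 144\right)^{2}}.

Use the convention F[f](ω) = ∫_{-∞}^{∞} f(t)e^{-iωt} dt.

F(ω) = \frac{\pi \left(1 - 12 \left|{\omega}\right|\right) e^{- 12 \left|{\omega}\right|}}{4}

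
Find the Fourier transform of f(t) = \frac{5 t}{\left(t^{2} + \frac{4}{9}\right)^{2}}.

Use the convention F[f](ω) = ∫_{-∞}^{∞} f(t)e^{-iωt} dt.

F(ω) = - \frac{15 i \pi \omega e^{- \frac{2 \left|{\omega}\right|}{3}}}{4}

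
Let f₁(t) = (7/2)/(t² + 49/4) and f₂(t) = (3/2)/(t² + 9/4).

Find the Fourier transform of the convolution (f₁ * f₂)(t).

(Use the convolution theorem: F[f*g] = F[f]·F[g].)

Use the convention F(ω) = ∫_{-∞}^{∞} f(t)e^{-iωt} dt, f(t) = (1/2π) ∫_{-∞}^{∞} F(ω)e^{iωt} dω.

F[f₁*f₂](ω) = \pi^{2} e^{- 5 \left|{\omega}\right|}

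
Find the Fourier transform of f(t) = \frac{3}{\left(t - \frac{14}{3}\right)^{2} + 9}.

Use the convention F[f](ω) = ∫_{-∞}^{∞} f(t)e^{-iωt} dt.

F(ω) = \pi e^{- \frac{14 i \omega}{3} - 3 \left|{\omega}\right|}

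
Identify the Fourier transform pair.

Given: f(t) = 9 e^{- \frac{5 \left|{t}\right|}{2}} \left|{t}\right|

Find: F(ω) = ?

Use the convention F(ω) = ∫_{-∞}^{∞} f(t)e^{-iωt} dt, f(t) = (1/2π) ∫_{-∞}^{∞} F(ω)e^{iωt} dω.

F(ω) = \frac{72 \left(25 - 4 \omega^{2}\right)}{\left(4 \omega^{2} + 25\right)^{2}}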